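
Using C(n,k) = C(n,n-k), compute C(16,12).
1,820

Reasoning: C(16,12) = C(16,4) = 1,820.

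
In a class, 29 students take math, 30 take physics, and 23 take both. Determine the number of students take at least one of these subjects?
36

|A∪B| = |A|+|B|-|A∩B| = 29+30-23 = 36.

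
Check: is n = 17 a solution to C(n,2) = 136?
Yes

Solution: C(17,2) = 17·16/2! = 272/2 = 136, which equals 136.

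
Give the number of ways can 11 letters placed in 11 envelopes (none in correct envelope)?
14,684,570

Working:
Using D(n) = (n-1)[D(n-1) + D(n-2)]:
D(11) = (11-1) × [D(10) + D(9)]
      = 10 × [1334961 + 133496]
      = 10 × 1468457
      = 14,684,570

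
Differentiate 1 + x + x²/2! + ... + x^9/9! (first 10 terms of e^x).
1 + x + x²/2! + ... + x^8/8!
Differentiating term by term gives the first 9 terms of e^x.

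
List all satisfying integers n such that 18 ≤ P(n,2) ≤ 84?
5, 6, 7, 8, 9

Reasoning: P(4,2)=12; P(5,2)=20; P(6,2)=30; P(7,2)=42; P(8,2)=56; P(9,2)=72; P(10,2)=90. So valid n = 5, 6, 7, 8, 9.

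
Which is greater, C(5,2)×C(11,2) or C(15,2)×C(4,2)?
C(15,2)×C(4,2)

Solution: C(5,2)×C(11,2)=550, C(15,2)×C(4,2)=630.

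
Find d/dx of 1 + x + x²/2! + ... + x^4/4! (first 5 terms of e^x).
1 + x + x²/2! + ... + x^3/3!

Explanation: Differentiating term by term gives the first 4 terms of e^x.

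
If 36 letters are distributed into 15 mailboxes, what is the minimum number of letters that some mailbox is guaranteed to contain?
3

Reasoning: Pigeonhole: ⌈36/15⌉ = 3.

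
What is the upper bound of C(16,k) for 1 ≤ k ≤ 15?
12,870

Explanation: C(16,k) is maximised at the centre of the row: C(16,8) = 12,870.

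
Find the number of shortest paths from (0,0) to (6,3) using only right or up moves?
84

Solution: Choose 6 rights from 9 moves: C(9,6) = 84.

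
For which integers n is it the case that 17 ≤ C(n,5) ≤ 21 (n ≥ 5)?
7
C(6,5)=6; C(7,5)=21; C(8,5)=56. So valid n = 7.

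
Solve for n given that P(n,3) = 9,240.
22

P(n,3) = n(n−1)(n−2) is increasing in n; n(n−1)(n−2) ≈ (n−1)^3 = 9,240 gives n ≈ 22.0. Check: P(20,3) = 6,840, P(21,3) = 7,980, P(22,3) = 9,240 ✓. So n = 22.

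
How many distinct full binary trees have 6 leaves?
Using the Catalan number formula: C_n = C(2n, n) / (n+1)
C_5 = C(10, 5) / (5+1)
     = 252 / 6
     = 42

Answer: 42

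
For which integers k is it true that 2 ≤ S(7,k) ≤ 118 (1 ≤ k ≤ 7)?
2, 6

Reasoning: S(7,1)=1; S(7,2)=63; S(7,3)=301; S(7,4)=350; S(7,5)=140; S(7,6)=21; S(7,7)=1. So valid k = 2, 6.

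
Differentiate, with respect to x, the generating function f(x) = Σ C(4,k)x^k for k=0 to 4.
Term-by-term differentiation gives Σ k·C(4,k)x^{k-1} for k=1 to 4.

Answer: Σ k·C(4,k)x^(k-1) for k=1 to 4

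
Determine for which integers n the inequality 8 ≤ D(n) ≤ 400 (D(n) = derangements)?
4, 5, 6
Using D(n) = (n−1)[D(n−1) + D(n−2)] with D(1)=0, D(2)=1: D(3)=2; D(4)=9; D(5)=44; D(6)=265; D(7)=1,854. So valid n = 4, 5, 6.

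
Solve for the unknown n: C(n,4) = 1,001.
14

C(n,4) = n(n−1)(n−2)(n−3)/4! is increasing in n, and n(n−1)(n−2)(n−3) = 4!·1,001 = 24,024 ≈ (n−1.5)^4 gives n ≈ 13.9. Check: C(12,4) = 495, C(13,4) = 715, C(14,4) = 1,001 ✓. So n = 14.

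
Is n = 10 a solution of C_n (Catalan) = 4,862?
No

Explanation: C_10 = C(20,10)/(10+1) = 184,756/11 = 16,796, which does not equal 4,862.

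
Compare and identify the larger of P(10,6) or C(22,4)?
P(10,6)

Reasoning: P(10,6)=151,200, C(22,4)=7,315.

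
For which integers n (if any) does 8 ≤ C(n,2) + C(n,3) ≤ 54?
C(3,2)+C(3,3)=4; C(4,2)+C(4,3)=10; C(5,2)+C(5,3)=20; C(6,2)+C(6,3)=35; C(7,2)+C(7,3)=56. So valid n = 4, 5, 6.
Final answer: 4, 5, 6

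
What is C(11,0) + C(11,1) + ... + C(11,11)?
2,048

Working:
Sum of binomial coefficients = 2^11 = 2,048.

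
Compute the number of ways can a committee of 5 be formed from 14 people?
2,002

Explanation: C(14,5) = 14! / (5! × (14-5)!)
         = 14! / (5! × 9!)
         = 2,002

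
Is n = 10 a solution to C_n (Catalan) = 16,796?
Yes

C_10 = C(20,10)/(10+1) = 184,756/11 = 16,796, which equals 16,796.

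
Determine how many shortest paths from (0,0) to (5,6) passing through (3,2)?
150

Working:
To (3,2): C(5,3)=10. From there: C(6,2)=15. Total: 150.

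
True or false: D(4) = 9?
True

Explanation: Derangements of 4 elements: D(4) = (4-1)·[D(3) + D(2)] = 3·[2 + 1] = 9.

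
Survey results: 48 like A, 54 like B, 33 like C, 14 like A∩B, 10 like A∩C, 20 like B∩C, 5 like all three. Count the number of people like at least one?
96

Solution: |A∪B∪C| = 48+54+33-14-10-20+5 = 96.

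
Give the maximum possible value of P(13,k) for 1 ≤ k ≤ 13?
P(13,k) increases in k, so maximum at k = 13: 13! = 6,227,020,800.
Final answer: 6,227,020,800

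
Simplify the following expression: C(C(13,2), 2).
3,003

C(13,2) = 78, then C(78, 2) = 3,003.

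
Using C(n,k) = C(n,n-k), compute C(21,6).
54,264

Reasoning: C(21,6) = C(21,15) = 54,264.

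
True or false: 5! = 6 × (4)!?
False

5! = 5 × 4! = 120, but 6 × 4! = 144.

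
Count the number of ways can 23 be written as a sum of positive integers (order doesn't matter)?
Pentagonal recurrence p(n) = p(n−1) + p(n−2) − p(n−5) − p(n−7) + …: p(23) = p(22) + p(21) − p(18) − p(16) + p(11) + p(8) − p(1) = 1,002 + 792 − 385 − 231 + 56 + 22 − 1 = 1,255.

Answer: 1,255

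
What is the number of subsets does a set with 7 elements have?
128

Each element can be included or excluded: 2^7 = 128.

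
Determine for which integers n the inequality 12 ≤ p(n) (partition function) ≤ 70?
7, 8, 9, 10, 11

Solution: Tabulating p(n) via p(n) = p(n−1) + p(n−2) − p(n−5) − p(n−7) + …: p(6)=11; p(7)=15; p(8)=22; p(9)=30; p(10)=42; p(11)=56; p(12)=77. So valid n = 7, 8, 9, 10, 11.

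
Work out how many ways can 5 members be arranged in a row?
120

Arrangements of 5 distinct objects: 5! = 120.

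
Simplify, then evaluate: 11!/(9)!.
This equals 11×10 = 110.

Answer: 110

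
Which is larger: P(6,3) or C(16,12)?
C(16,12)

Reasoning: P(6,3)=120, C(16,12)=1,820.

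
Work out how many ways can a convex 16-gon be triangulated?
Using the Catalan number formula: C_n = C(2n, n) / (n+1)
C_14 = C(28, 14) / (14+1)
     = 40116600 / 15
     = 2,674,440
Final answer: 2,674,440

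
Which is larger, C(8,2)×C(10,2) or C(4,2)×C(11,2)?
C(8,2)×C(10,2)
C(8,2)×C(10,2)=1,260, C(4,2)×C(11,2)=330.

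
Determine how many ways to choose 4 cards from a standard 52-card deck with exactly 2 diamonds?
57,798
13 diamonds and 39 non-diamonds: C(13,2) × C(39,2) = 78 × 741 = 57,798.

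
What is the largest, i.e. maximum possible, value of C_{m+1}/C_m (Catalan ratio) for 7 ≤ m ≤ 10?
7/2
C_{m+1}/C_m = 2(2m+1)/(m+2), which increases with m. Maximum at m = 10: 2·21/12 = 7/2.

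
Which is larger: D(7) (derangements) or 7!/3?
D(7)

Solution: D(7) = (7-1)·[D(6) + D(5)] = 6·[265 + 44] = 1,854; 7!/3 = 5,040/3 = 1,680.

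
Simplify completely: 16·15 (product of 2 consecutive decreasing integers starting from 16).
240

Solution: This is P(16,2) = 16!/(14)! = 240.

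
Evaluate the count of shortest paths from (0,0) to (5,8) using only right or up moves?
Choose 5 rights from 13 moves: C(13,5) = 1,287.
Final answer: 1,287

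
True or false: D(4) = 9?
Derangements of 4 elements: D(4) = (4-1)·[D(3) + D(2)] = 3·[2 + 1] = 9.

Answer: True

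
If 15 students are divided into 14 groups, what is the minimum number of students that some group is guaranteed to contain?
Pigeonhole: ⌈15/14⌉ = 2.

Answer: 2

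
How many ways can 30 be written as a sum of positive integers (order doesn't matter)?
Pentagonal recurrence p(n) = p(n−1) + p(n−2) − p(n−5) − p(n−7) + …: p(30) = p(29) + p(28) − p(25) − p(23) + p(18) + p(15) − p(8) − p(4) = 4,565 + 3,718 − 1,958 − 1,255 + 385 + 176 − 22 − 5 = 5,604.
Final answer: 5,604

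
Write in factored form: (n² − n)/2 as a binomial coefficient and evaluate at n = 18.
C(n,2); C(18,2) = 153

(n² − n)/2 = n(n−1)/2 = C(n,2). At n = 18: C(18,2) = 153.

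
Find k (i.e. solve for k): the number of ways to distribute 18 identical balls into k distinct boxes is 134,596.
Stars and bars: the count is C(18+k−1, k−1), increasing in k. k=5: C(22,4) = 7,315, k=6: C(23,5) = 33,649, k=7: C(24,6) = 134,596 ✓. So k = 7.
Final answer: 7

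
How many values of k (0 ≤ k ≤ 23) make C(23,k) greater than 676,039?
6
Row 23 is unimodal and symmetric about k=23/2. C(23,8)=490,314 ≤ 676,039; C(23,9)=817,190 > 676,039; by symmetry C(23,k) > 676,039 for k = 9..14. That's 14 - 9 + 1 = 6 values.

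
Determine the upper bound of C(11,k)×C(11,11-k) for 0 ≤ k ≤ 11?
213,444

Reasoning: C(11,k)·C(11,11-k) = C(11,k)², maximised at the centre k = 5: C(11,5)² = 213,444.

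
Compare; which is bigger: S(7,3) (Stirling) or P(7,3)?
S(7,3)
S(7,3) = 3·S(6,3) + S(6,2) = 3·90 + 31 = 301; P(7,3) = 210.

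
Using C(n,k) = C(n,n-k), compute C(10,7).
120

Reasoning: C(10,7) = C(10,3) = 120.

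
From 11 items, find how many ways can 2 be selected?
55

Reasoning: C(11,2) = 11! / (2! × (11-2)!)
         = 11! / (2! × 9!)
         = 55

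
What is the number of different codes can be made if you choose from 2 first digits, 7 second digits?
14

Reasoning: By the multiplication principle: 2 × 7 = 14.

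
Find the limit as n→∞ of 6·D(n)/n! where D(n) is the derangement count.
6/e

Working:
D(n)/n! → 1/e, so 6·D(n)/n! → 6/e.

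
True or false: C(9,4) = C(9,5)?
True
Symmetry C(n,k) = C(n,n-k): C(9,4) = 126 and C(9,5) = 126. Both sides agree, so the statement holds.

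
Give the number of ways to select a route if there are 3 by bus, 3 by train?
6

Solution: By the addition principle: 3 + 3 = 6.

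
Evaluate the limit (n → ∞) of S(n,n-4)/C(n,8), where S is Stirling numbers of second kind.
The leading term of S(n,n-4) as a polynomial in n is (7)!!·C(n,8), so the ratio → (7)!! = 105.

Answer: 105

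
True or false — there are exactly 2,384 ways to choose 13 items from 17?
False

Explanation: C(17,13) = 2,380 ≠ 2384.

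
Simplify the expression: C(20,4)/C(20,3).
C(n,k+1)/C(n,k) = (n−k)/(k+1). Here (20−3)/(3+1) = 17/4 = 17/4.
Final answer: 17/4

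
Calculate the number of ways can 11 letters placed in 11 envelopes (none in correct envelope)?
Using D(n) = (n-1)[D(n-1) + D(n-2)]:
D(11) = (11-1) × [D(10) + D(9)]
      = 10 × [1334961 + 133496]
      = 10 × 1468457
      = 14,684,570
Final answer: 14,684,570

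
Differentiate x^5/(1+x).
Quotient rule: [5x^{4}(1+x) - x^5]/(1+x)².

Answer: (5x^4(1+x) - x^5)/(1+x)²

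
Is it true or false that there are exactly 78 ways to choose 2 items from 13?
True

C(13,2) = 78.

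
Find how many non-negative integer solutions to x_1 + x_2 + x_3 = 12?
C(12+3-1, 3-1) = 91.
Final answer: 91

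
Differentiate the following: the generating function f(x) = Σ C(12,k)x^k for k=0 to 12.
Term-by-term differentiation gives Σ k·C(12,k)x^{k-1} for k=1 to 12.
Final answer: Σ k·C(12,k)x^(k-1) for k=1 to 12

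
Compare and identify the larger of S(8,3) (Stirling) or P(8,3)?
S(8,3)
S(8,3) = 3·S(7,3) + S(7,2) = 3·301 + 63 = 966; P(8,3) = 336.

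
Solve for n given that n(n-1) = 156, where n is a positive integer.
n² − n − 156 = 0, so n = (1 ± √(1 + 4·156))/2 = (1 ± √625)/2 = (1 ± 25)/2, i.e. n = 13 or n = -12. Taking the positive root, n = 13 (check: 13×12 = 156).
Final answer: 13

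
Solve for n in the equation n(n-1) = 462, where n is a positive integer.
22

n² − n − 462 = 0, so n = (1 ± √(1 + 4·462))/2 = (1 ± √1,849)/2 = (1 ± 43)/2, i.e. n = 22 or n = -21. Taking the positive root, n = 22 (check: 22×21 = 462).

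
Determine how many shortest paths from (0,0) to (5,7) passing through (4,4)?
280

Working:
To (4,4): C(8,4)=70. From there: C(4,1)=4. Total: 280.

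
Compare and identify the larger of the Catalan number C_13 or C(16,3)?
C_13

C_13 = C(26,13)/(13+1) = 10,400,600/14 = 742,900; C(16,3) = 560.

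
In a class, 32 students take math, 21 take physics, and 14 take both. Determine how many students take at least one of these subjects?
39

Reasoning: |A∪B| = |A|+|B|-|A∩B| = 32+21-14 = 39.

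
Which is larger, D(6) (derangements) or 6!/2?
6!/2

Reasoning: D(6) = (6-1)·[D(5) + D(4)] = 5·[44 + 9] = 265; 6!/2 = 720/2 = 360.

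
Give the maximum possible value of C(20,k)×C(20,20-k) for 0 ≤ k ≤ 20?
C(20,k)·C(20,20-k) = C(20,k)², maximised at the centre k = 10: C(20,10)² = 34,134,779,536.

Answer: 34,134,779,536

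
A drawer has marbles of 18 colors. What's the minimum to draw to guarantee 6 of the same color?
91

Working:
Worst case: 5 of each = 90. One more: 91.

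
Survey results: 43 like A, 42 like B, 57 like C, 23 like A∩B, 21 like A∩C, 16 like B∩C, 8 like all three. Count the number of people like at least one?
90

Solution: |A∪B∪C| = 43+42+57-23-21-16+8 = 90.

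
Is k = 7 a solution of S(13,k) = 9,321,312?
No

Reasoning: S(13,7) = 7·S(12,7) + S(12,6) = 7·627,396 + 1,323,652 = 5,715,424, which does not equal 9,321,312.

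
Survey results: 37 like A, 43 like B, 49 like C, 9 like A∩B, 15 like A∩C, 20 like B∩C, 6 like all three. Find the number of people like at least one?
91
|A∪B∪C| = 37+43+49-9-15-20+6 = 91.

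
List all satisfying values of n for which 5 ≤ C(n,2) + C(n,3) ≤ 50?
4, 5, 6
C(3,2)+C(3,3)=4; C(4,2)+C(4,3)=10; C(5,2)+C(5,3)=20; C(6,2)+C(6,3)=35; C(7,2)+C(7,3)=56. So valid n = 4, 5, 6.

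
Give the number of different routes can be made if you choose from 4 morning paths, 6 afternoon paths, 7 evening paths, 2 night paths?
By the multiplication principle: 4 × 6 × 7 × 2 = 336.

Answer: 336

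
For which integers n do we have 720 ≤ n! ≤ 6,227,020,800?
6, 7, 8, 9, 10, 11, 12, 13
n! is strictly increasing; 6! = 720 and 13! = 6,227,020,800, so valid n = 6, 7, 8, 9, 10, 11, 12, 13.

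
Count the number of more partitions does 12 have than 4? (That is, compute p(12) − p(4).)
Pentagonal recurrence p(n) = p(n−1) + p(n−2) − p(n−5) − p(n−7) + …: p(12) = p(11) + p(10) − p(7) − p(5) + p(0) = 56 + 42 − 15 − 7 + 1 = 77.
p(4) = p(3) + p(2) = 3 + 2 = 5.
Difference = 77 − 5 = 72.
Final answer: 72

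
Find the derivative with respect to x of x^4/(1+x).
Quotient rule: [4x^{3}(1+x) - x^4]/(1+x)².
Final answer: (4x^3(1+x) - x^4)/(1+x)²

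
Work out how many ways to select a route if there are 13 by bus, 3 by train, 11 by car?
By the addition principle: 13 + 3 + 11 = 27.
Final answer: 27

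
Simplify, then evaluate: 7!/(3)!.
This equals 7×6×...×4 = 840.

Answer: 840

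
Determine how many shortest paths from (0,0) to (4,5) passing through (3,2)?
40

Solution: To (3,2): C(5,3)=10. From there: C(4,1)=4. Total: 40.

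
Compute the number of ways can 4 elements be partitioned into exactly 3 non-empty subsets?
6

Working:
This equals S(4,3), the Stirling number of the 2nd kind.
Using the Stirling recurrence: S(n,k) = k·S(n-1,k) + S(n-1,k-1)
S(4,3) = 3·S(3,3) + S(3,2)
         = 3·1 + 3
         = 3 + 3
         = 6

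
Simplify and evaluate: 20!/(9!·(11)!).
167,960

Explanation: This is C(20,9) = 167,960.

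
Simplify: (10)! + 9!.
3,991,680

Explanation: (10)! + 9! = (10)·9! + 9! = (10+1)·9! = 11·9! = 3,991,680.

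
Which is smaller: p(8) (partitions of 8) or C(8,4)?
Pentagonal recurrence p(n) = p(n−1) + p(n−2) − p(n−5) − p(n−7) + …: p(8) = p(7) + p(6) − p(3) − p(1) = 15 + 11 − 3 − 1 = 22; C(8,4) = 70.

Answer: p(8)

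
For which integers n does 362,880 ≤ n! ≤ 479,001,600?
9, 10, 11, 12

Explanation: n! is strictly increasing; 9! = 362,880 and 12! = 479,001,600, so valid n = 9, 10, 11, 12.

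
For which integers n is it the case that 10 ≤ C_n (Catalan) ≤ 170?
C_3=5; C_4=14; C_5=42; C_6=132; C_7=429. So valid n = 4, 5, 6.

Answer: 4, 5, 6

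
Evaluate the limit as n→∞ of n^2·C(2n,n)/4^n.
∞

Working:
C(2n,n) ~ 4^n/√(πn), so n^2·C(2n,n)/4^n ~ n^(2 − 1/2)/√π → ∞.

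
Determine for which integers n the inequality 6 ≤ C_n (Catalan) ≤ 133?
4, 5, 6

Reasoning: C_3=5; C_4=14; C_5=42; C_6=132; C_7=429. So valid n = 4, 5, 6.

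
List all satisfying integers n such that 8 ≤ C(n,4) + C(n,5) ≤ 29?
C(5,4)+C(5,5)=6; C(6,4)+C(6,5)=21; C(7,4)+C(7,5)=56. So valid n = 6.
Final answer: 6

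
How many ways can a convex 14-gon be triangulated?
208,012

Reasoning: Using the Catalan number formula: C_n = C(2n, n) / (n+1)
C_12 = C(24, 12) / (12+1)
     = 2704156 / 13
     = 208,012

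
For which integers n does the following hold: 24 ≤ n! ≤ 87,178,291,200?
4, 5, 6, 7, 8, 9, 10, 11, 12, 13, 14

Explanation: n! is strictly increasing; 4! = 24 and 14! = 87,178,291,200, so valid n = 4, 5, 6, 7, 8, 9, 10, 11, 12, 13, 14.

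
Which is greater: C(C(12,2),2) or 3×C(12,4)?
C(C(12,2),2)

C(C(12,2),2)=2,145, 3×C(12,4)=1,485.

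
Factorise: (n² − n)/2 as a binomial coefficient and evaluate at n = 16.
C(n,2); C(16,2) = 120

Reasoning: (n² − n)/2 = n(n−1)/2 = C(n,2). At n = 16: C(16,2) = 120.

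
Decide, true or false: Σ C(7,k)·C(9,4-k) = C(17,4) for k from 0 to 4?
False

Explanation: Vandermonde's identity gives C(16,4) = 1,820; RHS C(17,4) = 2,380.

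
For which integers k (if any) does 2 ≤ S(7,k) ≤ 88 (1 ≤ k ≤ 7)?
S(7,1)=1; S(7,2)=63; S(7,3)=301; S(7,4)=350; S(7,5)=140; S(7,6)=21; S(7,7)=1. So valid k = 2, 6.

Answer: 2, 6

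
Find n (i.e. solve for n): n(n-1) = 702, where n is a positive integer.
27

n² − n − 702 = 0, so n = (1 ± √(1 + 4·702))/2 = (1 ± √2,809)/2 = (1 ± 53)/2, i.e. n = 27 or n = -26. Taking the positive root, n = 27 (check: 27×26 = 702).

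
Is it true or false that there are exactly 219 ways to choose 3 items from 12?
C(12,3) = 220 ≠ 219.
Final answer: False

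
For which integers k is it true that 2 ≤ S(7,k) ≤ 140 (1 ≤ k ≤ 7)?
2, 5, 6

Reasoning: S(7,1)=1; S(7,2)=63; S(7,3)=301; S(7,4)=350; S(7,5)=140; S(7,6)=21; S(7,7)=1. So valid k = 2, 5, 6.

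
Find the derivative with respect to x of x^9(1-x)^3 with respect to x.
9x^8(1-x)^3 - 3x^9(1-x)^2

Product rule: 9x^{8}(1-x)^{3} + x^9·(-3)(1-x)^{2}.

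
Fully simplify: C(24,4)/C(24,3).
21/4

C(n,k+1)/C(n,k) = (n−k)/(k+1). Here (24−3)/(3+1) = 21/4 = 21/4.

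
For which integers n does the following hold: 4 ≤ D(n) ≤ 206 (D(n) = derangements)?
4, 5
Using D(n) = (n−1)[D(n−1) + D(n−2)] with D(1)=0, D(2)=1: D(3)=2; D(4)=9; D(5)=44; D(6)=265. So valid n = 4, 5.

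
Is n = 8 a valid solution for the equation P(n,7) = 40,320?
P(8,7) = 8·7·6·5·4·3·2 = 40,320, which equals 40,320.
Final answer: Yes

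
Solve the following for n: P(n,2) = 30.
6

Solution: P(n,2) = n(n−1) is increasing in n; n(n−1) ≈ (n−0.5)^2 = 30 gives n ≈ 6.0. Check: P(4,2) = 12, P(5,2) = 20, P(6,2) = 30 ✓. So n = 6.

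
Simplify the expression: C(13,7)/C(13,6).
1

Solution: C(n,k+1)/C(n,k) = (n−k)/(k+1). Here (13−6)/(6+1) = 7/7 = 1.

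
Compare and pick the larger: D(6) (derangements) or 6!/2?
6!/2

Explanation: D(6) = (6-1)·[D(5) + D(4)] = 5·[44 + 9] = 265; 6!/2 = 720/2 = 360.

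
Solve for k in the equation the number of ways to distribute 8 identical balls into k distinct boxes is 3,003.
Stars and bars: the count is C(8+k−1, k−1), increasing in k. k=5: C(12,4) = 495, k=6: C(13,5) = 1,287, k=7: C(14,6) = 3,003 ✓. So k = 7.

Answer: 7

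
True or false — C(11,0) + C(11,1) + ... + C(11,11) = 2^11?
True

Binomial theorem with x = y = 1: Σ C(11,i) = (1+1)^11 = 2^11 = 2,048. The statement holds.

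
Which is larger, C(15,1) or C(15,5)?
C(15,1)=15, C(15,5)=3,003.
Final answer: C(15,5)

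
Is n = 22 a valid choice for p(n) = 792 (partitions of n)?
No

Pentagonal recurrence p(n) = p(n−1) + p(n−2) − p(n−5) − p(n−7) + …: p(22) = p(21) + p(20) − p(17) − p(15) + p(10) + p(7) − p(0) = 792 + 627 − 297 − 176 + 42 + 15 − 1 = 1,002, which does not equal 792.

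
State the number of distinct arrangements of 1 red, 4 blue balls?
5

Solution: Multinomial: 5!/(1! × 4!) = 5.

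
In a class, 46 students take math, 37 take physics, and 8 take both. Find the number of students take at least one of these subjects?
75

|A∪B| = |A|+|B|-|A∩B| = 46+37-8 = 75.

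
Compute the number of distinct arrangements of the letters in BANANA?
Word has 6 letters (B=1, A=3, N=2). Arrangements: 6!/Π(k!) = 60.

Answer: 60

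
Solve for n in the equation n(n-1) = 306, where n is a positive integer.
18

Explanation: n² − n − 306 = 0, so n = (1 ± √(1 + 4·306))/2 = (1 ± √1,225)/2 = (1 ± 35)/2, i.e. n = 18 or n = -17. Taking the positive root, n = 18 (check: 18×17 = 306).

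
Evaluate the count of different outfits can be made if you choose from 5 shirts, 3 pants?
By the multiplication principle: 5 × 3 = 15.
Final answer: 15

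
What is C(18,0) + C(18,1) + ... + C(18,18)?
Sum of binomial coefficients = 2^18 = 262,144.
Final answer: 262,144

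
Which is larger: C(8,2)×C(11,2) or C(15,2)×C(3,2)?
C(8,2)×C(11,2)

Working:
C(8,2)×C(11,2)=1,540, C(15,2)×C(3,2)=315.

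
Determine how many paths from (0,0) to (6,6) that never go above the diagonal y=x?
132

Solution: Counted by the Catalan number C_6: C_6 = C(12,6)/(6+1) = 924/7 = 132.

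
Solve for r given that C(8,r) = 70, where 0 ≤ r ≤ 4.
C(8,r) is increasing for 0 ≤ r ≤ 4. Stepping up (C(8,r+1) = C(8,r)·(8−r)/(r+1)): C(8,1) = 8, C(8,2) = 28, C(8,3) = 56, C(8,4) = 70 ✓. So r = 4.
Final answer: 4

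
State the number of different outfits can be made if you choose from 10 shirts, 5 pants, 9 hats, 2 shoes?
By the multiplication principle: 10 × 5 × 9 × 2 = 900.

Answer: 900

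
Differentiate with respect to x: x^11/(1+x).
(11x^10(1+x) - x^11)/(1+x)²
Quotient rule: [11x^{10}(1+x) - x^11]/(1+x)².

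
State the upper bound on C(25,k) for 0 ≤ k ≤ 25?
5,200,300

Maximum at k = 12 or k = 13: C(25,12) = 5,200,300.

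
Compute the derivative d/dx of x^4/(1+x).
(4x^3(1+x) - x^4)/(1+x)²
Quotient rule: [4x^{3}(1+x) - x^4]/(1+x)².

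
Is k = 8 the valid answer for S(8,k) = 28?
S(8,8) = 8·S(7,8) + S(7,7) = 8·0 + 1 = 1, which does not equal 28.
Final answer: No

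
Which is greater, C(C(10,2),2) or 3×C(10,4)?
C(C(10,2),2)=990, 3×C(10,4)=630.

Answer: C(C(10,2),2)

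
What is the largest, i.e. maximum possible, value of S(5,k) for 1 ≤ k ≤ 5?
25

Row S(5,k) for k = 1..5 (via S(n,k) = k·S(n−1,k) + S(n−1,k−1)): 1, 15, 25, 10, 1. The row is unimodal; maximum at k = 3: 25.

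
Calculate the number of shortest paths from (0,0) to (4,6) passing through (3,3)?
80

Working:
To (3,3): C(6,3)=20. From there: C(4,1)=4. Total: 80.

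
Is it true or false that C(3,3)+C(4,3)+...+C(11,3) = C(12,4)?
Hockey stick identity gives Σ = C(12,4) = 495; RHS C(12,4) = 495.

Answer: True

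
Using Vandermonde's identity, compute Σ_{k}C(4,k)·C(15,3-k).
969

Reasoning: = C(4+15,3) = C(19,3) = 969.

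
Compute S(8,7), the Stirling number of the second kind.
Using the Stirling recurrence: S(n,k) = k·S(n-1,k) + S(n-1,k-1)
S(8,7) = 7·S(7,7) + S(7,6)
         = 7·1 + 21
         = 7 + 21
         = 28

Answer: 28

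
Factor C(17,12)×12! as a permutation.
P(17,12)

Reasoning: C(17,12)×12! = [17!/(12!(5)!)]×12! = 17!/(5)! = P(17,12) = 2,964,061,900,800.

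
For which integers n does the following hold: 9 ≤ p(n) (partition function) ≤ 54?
Tabulating p(n) via p(n) = p(n−1) + p(n−2) − p(n−5) − p(n−7) + …: p(5)=7; p(6)=11; p(7)=15; p(8)=22; p(9)=30; p(10)=42; p(11)=56. So valid n = 6, 7, 8, 9, 10.
Final answer: 6, 7, 8, 9, 10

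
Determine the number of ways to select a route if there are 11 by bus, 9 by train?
20

Reasoning: By the addition principle: 11 + 9 = 20.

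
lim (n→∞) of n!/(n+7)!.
0

n!/(n+7)! = 1/[(n+1)(n+2)···(n+7)] → 0 as n → ∞.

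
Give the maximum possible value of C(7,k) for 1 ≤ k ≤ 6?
35

C(7,k) is maximised at the centre of the row: C(7,3) = 35.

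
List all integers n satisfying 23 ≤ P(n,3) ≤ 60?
4, 5

Explanation: P(3,3)=6; P(4,3)=24; P(5,3)=60; P(6,3)=120. So valid n = 4, 5.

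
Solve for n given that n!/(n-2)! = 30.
6

Solution: n!/(n-2)! = n×(n-1), a product of 2 consecutive integers ≈ (n−0.5)^2. 30^(1/2) + 0.5 ≈ 6.0; check n = 6: 6×5 = 30 ✓. So n = 6.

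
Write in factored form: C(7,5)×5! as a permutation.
P(7,5)

Reasoning: C(7,5)×5! = [7!/(5!(2)!)]×5! = 7!/(2)! = P(7,5) = 2,520.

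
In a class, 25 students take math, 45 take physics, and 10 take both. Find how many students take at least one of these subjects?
60
|A∪B| = |A|+|B|-|A∩B| = 25+45-10 = 60.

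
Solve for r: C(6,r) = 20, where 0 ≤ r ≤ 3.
3

Working:
C(6,r) is increasing for 0 ≤ r ≤ 3. Stepping up (C(6,r+1) = C(6,r)·(6−r)/(r+1)): C(6,1) = 6, C(6,2) = 15, C(6,3) = 20 ✓. So r = 3.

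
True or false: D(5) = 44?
True

Explanation: Derangements of 5 elements: D(5) = (5-1)·[D(4) + D(3)] = 4·[9 + 2] = 44.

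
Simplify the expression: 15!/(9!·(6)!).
5,005

Reasoning: This is C(15,9) = 5,005.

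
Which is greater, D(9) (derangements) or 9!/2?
9!/2

Solution: D(9) = (9-1)·[D(8) + D(7)] = 8·[14,833 + 1,854] = 133,496; 9!/2 = 362,880/2 = 181,440.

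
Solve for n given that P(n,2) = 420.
P(n,2) = n(n−1) is increasing in n; n(n−1) ≈ (n−0.5)^2 = 420 gives n ≈ 21.0. Check: P(19,2) = 342, P(20,2) = 380, P(21,2) = 420 ✓. So n = 21.
Final answer: 21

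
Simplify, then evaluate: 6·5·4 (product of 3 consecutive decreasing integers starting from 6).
120

Reasoning: This is P(6,3) = 6!/(3)! = 120.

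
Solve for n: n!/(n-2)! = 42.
7

Explanation: n!/(n-2)! = n×(n-1), a product of 2 consecutive integers ≈ (n−0.5)^2. 42^(1/2) + 0.5 ≈ 7.0; check n = 7: 7×6 = 42 ✓. So n = 7.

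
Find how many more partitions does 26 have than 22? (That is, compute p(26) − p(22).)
Pentagonal recurrence p(n) = p(n−1) + p(n−2) − p(n−5) − p(n−7) + …: p(26) = p(25) + p(24) − p(21) − p(19) + p(14) + p(11) − p(4) − p(0) = 1,958 + 1,575 − 792 − 490 + 135 + 56 − 5 − 1 = 2,436.
p(22) = p(21) + p(20) − p(17) − p(15) + p(10) + p(7) − p(0) = 792 + 627 − 297 − 176 + 42 + 15 − 1 = 1,002.
Difference = 2,436 − 1,002 = 1,434.

Answer: 1,434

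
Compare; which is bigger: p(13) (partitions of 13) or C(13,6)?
C(13,6)

Explanation: Pentagonal recurrence p(n) = p(n−1) + p(n−2) − p(n−5) − p(n−7) + …: p(13) = p(12) + p(11) − p(8) − p(6) + p(1) = 77 + 56 − 22 − 11 + 1 = 101; C(13,6) = 1,716.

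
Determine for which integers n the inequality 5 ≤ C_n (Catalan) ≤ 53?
3, 4, 5

Explanation: C_2=2; C_3=5; C_4=14; C_5=42; C_6=132. So valid n = 3, 4, 5.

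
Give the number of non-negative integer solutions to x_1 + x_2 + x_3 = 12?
91

Solution: C(12+3-1, 3-1) = 91.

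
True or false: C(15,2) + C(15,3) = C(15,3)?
False

Reasoning: Pascal's identity gives C(16,3) = 560, whereas C(15,3) = 455.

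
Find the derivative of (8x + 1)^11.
88(8x + 1)^10

Chain rule: 11(8x+1)^{10} × 8 = 88(8x+1)^{10}.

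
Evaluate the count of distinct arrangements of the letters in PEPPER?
Word has 6 letters (P=3, E=2, R=1). Arrangements: 6!/Π(k!) = 60.
Final answer: 60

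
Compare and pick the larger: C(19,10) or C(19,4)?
C(19,10)=92,378, C(19,4)=3,876.

Answer: C(19,10)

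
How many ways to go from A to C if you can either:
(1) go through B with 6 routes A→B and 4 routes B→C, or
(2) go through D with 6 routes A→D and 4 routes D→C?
48

Explanation: Route via B: 6×4=24. Route via D: 6×4=24. Total: 48.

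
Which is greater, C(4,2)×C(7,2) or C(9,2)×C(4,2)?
C(9,2)×C(4,2)

C(4,2)×C(7,2)=126, C(9,2)×C(4,2)=216.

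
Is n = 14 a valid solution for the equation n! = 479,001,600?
No

Reasoning: 14! = 14·13! = 14·6,227,020,800 = 87,178,291,200, which does not equal 479,001,600.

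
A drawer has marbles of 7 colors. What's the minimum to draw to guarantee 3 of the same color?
15

Worst case: 2 of each = 14. One more: 15.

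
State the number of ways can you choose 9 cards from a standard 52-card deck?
3,679,075,400

Solution: C(52,9) = 3,679,075,400.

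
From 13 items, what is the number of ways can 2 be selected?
78

C(13,2) = 13! / (2! × (13-2)!)
         = 13! / (2! × 11!)
         = 78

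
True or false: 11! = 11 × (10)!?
True

Solution: By definition n! = n × (n-1)!, so 11! = 11 × 10!.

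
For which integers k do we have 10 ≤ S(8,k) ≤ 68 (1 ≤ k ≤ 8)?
7

Working:
S(8,1)=1; S(8,2)=127; S(8,3)=966; S(8,4)=1,701; S(8,5)=1,050; S(8,6)=266; S(8,7)=28; S(8,8)=1. So valid k = 7.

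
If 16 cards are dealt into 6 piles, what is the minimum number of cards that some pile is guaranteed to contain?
3

Working:
Pigeonhole: ⌈16/6⌉ = 3.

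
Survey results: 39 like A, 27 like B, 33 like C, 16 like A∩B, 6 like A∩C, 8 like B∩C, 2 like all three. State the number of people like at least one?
71
|A∪B∪C| = 39+27+33-16-6-8+2 = 71.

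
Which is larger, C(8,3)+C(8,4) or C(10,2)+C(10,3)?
C(10,2)+C(10,3)
First=126, Second=165.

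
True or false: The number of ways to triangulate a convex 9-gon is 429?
True
Triangulations of a convex 9-gon are counted by the Catalan number C_7: C_7 = C(14,7)/(7+1) = 3,432/8 = 429.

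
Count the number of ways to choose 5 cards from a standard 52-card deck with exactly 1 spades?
1,069,263

13 spades and 39 non-spades: C(13,1) × C(39,4) = 13 × 82251 = 1,069,263.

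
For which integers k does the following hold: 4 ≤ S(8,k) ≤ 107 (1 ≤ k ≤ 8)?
7

S(8,1)=1; S(8,2)=127; S(8,3)=966; S(8,4)=1,701; S(8,5)=1,050; S(8,6)=266; S(8,7)=28; S(8,8)=1. So valid k = 7.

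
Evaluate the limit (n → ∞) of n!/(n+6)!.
0

Explanation: n!/(n+6)! = 1/[(n+1)(n+2)···(n+6)] → 0 as n → ∞.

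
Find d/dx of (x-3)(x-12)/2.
(2x - 15)/2

Reasoning: d/dx[(x-3)(x-12)] = (x-12) + (x-3) = 2x - 15. Dividing by 2 gives (2x - 15)/2.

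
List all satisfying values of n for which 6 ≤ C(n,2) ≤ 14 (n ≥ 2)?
4, 5

Explanation: C(3,2)=3; C(4,2)=6; C(5,2)=10; C(6,2)=15. So valid n = 4, 5.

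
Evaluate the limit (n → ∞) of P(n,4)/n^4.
P(n,4) = n(n-1)(n-2)(n-3) ≈ n^4 for large n. Limit = 1.
Final answer: 1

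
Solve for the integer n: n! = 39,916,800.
11

n! is strictly increasing. 9! = 362,880, 10! = 3,628,800, 11! = 39,916,800 ✓. So n = 11.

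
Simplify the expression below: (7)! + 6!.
(7)! + 6! = (7)·6! + 6! = (7+1)·6! = 8·6! = 5,760.

Answer: 5,760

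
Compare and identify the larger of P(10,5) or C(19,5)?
P(10,5)

Working:
P(10,5)=30,240, C(19,5)=11,628.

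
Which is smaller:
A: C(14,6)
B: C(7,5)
B

Solution: A=C(14,6)=3,003, B=C(7,5)=21.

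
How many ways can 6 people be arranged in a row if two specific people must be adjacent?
Treat pair as unit: (6-1)! arrangements × 2 internal orders = 240.

Answer: 240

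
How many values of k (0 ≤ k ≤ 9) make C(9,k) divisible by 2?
Checking C(9,k) mod 2 for k = 0..9: divisible at k = 2, 3, 4, 5, 6, 7. That's 6 values.
Final answer: 6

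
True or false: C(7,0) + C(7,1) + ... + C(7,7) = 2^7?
Binomial theorem with x = y = 1: Σ C(7,i) = (1+1)^7 = 2^7 = 128. The statement holds.
Final answer: True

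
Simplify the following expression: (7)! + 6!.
(7)! + 6! = (7)·6! + 6! = (7+1)·6! = 8·6! = 5,760.
Final answer: 5,760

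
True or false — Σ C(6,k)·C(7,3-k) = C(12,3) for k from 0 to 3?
False

Vandermonde's identity gives C(13,3) = 286; RHS C(12,3) = 220.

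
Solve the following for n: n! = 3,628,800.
10
n! is strictly increasing. 8! = 40,320, 9! = 362,880, 10! = 3,628,800 ✓. So n = 10.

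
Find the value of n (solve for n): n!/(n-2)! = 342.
19

Solution: n!/(n-2)! = n×(n-1), a product of 2 consecutive integers ≈ (n−0.5)^2. 342^(1/2) + 0.5 ≈ 19.0; check n = 19: 19×18 = 342 ✓. So n = 19.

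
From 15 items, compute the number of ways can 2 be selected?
105

Working:
C(15,2) = 15! / (2! × (15-2)!)
         = 15! / (2! × 13!)
         = 105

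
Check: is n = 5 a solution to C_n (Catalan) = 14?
No

Working:
C_5 = C(10,5)/(5+1) = 252/6 = 42, which does not equal 14.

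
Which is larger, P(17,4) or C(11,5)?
P(17,4)

Explanation: P(17,4)=57,120, C(11,5)=462.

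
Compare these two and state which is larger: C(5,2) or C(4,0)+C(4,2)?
C(5,2)

Explanation: C(5,2)=10; C(4,0)+C(4,2)=1+6=7.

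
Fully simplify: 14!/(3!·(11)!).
364

Working:
This is C(14,3) = 364.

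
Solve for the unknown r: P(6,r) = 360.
P(6,r) = 6·5·…·(6−r+1), a product of r factors. Multiplying down from 6: 6 = 6; 6·5 = 30; 6·5·4 = 120; 6·5·4·3 = 360 ✓ (4 factors). So r = 4.
Final answer: 4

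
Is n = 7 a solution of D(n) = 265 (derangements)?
No

Working:
D(7) = (7-1)·[D(6) + D(5)] = 6·[265 + 44] = 1,854, which does not equal 265.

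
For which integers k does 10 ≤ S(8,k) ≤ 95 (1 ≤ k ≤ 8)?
S(8,1)=1; S(8,2)=127; S(8,3)=966; S(8,4)=1,701; S(8,5)=1,050; S(8,6)=266; S(8,7)=28; S(8,8)=1. So valid k = 7.

Answer: 7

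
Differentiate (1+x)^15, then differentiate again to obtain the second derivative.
210(1+x)^13

First derivative: 15(1+x)^{14}. Second derivative: 15·14·(1+x)^{13} = 210(1+x)^{13}.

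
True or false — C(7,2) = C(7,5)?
True

Reasoning: Symmetry C(n,k) = C(n,n-k): C(7,2) = 21 and C(7,5) = 21. Both sides agree, so the statement holds.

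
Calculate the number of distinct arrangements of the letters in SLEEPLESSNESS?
1,081,080

Solution: Word has 13 letters (S=5, L=2, E=4, P=1, N=1). Arrangements: 13!/Π(k!) = 1,081,080.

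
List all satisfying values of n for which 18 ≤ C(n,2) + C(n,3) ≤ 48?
5, 6

C(4,2)+C(4,3)=10; C(5,2)+C(5,3)=20; C(6,2)+C(6,3)=35; C(7,2)+C(7,3)=56. So valid n = 5, 6.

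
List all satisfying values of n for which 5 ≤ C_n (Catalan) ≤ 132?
3, 4, 5, 6

Explanation: C_2=2; C_3=5; C_4=14; C_5=42; C_6=132; C_7=429. So valid n = 3, 4, 5, 6.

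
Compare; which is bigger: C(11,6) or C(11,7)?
C(11,6)

Working:
C(11,6)=462, C(11,7)=330.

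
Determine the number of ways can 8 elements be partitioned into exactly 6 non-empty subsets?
266

Working:
This equals S(8,6), the Stirling number of the 2nd kind.
Using the Stirling recurrence: S(n,k) = k·S(n-1,k) + S(n-1,k-1)
S(8,6) = 6·S(7,6) + S(7,5)
         = 6·21 + 140
         = 126 + 140
         = 266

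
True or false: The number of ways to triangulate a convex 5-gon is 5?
True

Working:
Triangulations of a convex 5-gon are counted by the Catalan number C_3: C_3 = C(6,3)/(3+1) = 20/4 = 5.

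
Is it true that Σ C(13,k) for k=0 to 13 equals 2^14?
False

Solution: Binomial theorem: Σ C(13,k) = (1+1)^13 = 2^13 = 8,192; RHS 2^14 = 16,384.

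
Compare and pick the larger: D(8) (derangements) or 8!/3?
D(8)

Reasoning: D(8) = (8-1)·[D(7) + D(6)] = 7·[1,854 + 265] = 14,833; 8!/3 = 40,320/3 = 13,440.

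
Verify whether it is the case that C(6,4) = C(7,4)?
False

Explanation: LHS = C(6,4) = 15; RHS = C(7,4) = 35. 15 ≠ 35, so the statement does not hold.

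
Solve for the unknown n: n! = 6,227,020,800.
n! is strictly increasing. 11! = 39,916,800, 12! = 479,001,600, 13! = 6,227,020,800 ✓. So n = 13.
Final answer: 13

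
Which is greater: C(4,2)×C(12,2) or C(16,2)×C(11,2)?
C(16,2)×C(11,2)

Reasoning: C(4,2)×C(12,2)=396, C(16,2)×C(11,2)=6,600.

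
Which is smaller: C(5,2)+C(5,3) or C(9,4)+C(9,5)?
First=20, Second=252.

Answer: C(5,2)+C(5,3)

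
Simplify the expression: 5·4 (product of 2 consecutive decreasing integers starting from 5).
20

Explanation: This is P(5,2) = 5!/(3)! = 20.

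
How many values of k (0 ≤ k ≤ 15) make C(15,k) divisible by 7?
10
Checking C(15,k) mod 7 for k = 0..15: divisible at k = 2, 3, 4, 5, 6, 9, 10, 11, 12, 13. That's 10 values.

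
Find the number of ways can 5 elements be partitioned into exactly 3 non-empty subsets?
25

Solution: This equals S(5,3), the Stirling number of the 2nd kind.
Using the Stirling recurrence: S(n,k) = k·S(n-1,k) + S(n-1,k-1)
S(5,3) = 3·S(4,3) + S(4,2)
         = 3·6 + 7
         = 18 + 7
         = 25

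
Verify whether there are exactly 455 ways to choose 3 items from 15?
True
C(15,3) = 455.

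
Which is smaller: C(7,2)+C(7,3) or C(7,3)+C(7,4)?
C(7,2)+C(7,3)

Solution: First=56, Second=70.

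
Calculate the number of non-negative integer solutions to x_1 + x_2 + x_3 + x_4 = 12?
455

Solution: C(12+4-1, 4-1) = 455.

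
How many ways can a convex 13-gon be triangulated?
58,786

Reasoning: Using the Catalan number formula: C_n = C(2n, n) / (n+1)
C_11 = C(22, 11) / (11+1)
     = 705432 / 12
     = 58,786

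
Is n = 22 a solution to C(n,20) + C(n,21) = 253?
C(22,20) + C(22,21) = 231 + 22 = 253, which equals 253.

Answer: Yes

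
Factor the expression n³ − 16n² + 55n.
n³ − 16n² + 55n = n(n² − 16n + 55) = n(n − 5)(n − 11).
Final answer: n(n − 5)(n − 11)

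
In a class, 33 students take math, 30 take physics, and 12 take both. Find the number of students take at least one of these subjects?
|A∪B| = |A|+|B|-|A∩B| = 33+30-12 = 51.
Final answer: 51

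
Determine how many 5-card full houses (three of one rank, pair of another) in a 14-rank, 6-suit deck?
Triple rank: 14. Triple suits: C(6,3)=20. Pair rank: 13. Pair suits: C(6,2)=15. Total: 54,600.

Answer: 54,600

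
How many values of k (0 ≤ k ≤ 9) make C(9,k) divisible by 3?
8

Reasoning: Checking C(9,k) mod 3 for k = 0..9: divisible at k = 1, 2, 3, 4, 5, 6, 7, 8. That's 8 values.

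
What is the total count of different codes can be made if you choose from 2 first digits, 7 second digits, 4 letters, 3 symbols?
168

By the multiplication principle: 2 × 7 × 4 × 3 = 168.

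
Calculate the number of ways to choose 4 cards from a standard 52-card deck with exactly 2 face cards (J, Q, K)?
12 face cards and 40 non-face cards: C(12,2) × C(40,2) = 66 × 780 = 51,480.

Answer: 51,480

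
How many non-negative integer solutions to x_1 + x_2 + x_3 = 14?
C(14+3-1, 3-1) = 120.

Answer: 120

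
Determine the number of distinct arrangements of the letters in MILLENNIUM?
226,800
Word has 10 letters (M=2, I=2, L=2, E=1, N=2, U=1). Arrangements: 10!/Π(k!) = 226,800.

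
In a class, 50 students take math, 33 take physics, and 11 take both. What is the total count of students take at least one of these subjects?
72

Explanation: |A∪B| = |A|+|B|-|A∩B| = 50+33-11 = 72.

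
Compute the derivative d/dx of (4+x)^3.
3(4+x)^2

Solution: Using the power rule: d/dx (4+x)^3 = 3(4+x)^{2}.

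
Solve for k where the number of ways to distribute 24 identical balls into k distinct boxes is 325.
Stars and bars: the count is C(24+k−1, k−1), increasing in k. k=2: C(25,1) = 25, k=3: C(26,2) = 325 ✓. So k = 3.

Answer: 3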